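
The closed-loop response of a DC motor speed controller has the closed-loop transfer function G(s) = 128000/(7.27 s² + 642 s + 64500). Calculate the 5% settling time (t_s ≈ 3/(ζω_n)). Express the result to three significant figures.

t_s ≈ 0.0679 s

Dividing through by 7.27: denominator becomes s² + 88.31 s + 8872.
So ω_n = √8872 = 94.2 rad/s and ζ = 88.31/(2·94.2) = 0.469.
t_s ≈ 3/(ζω_n) = 0.0679 s.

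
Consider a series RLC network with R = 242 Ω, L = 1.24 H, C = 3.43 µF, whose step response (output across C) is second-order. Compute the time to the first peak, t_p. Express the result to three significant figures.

t_p ≈ 0.00661 s

For a series RLC circuit (capacitor voltage as output), ω_n = 1/√(LC) = 1/√(1.24 H · 3.43 µF) = 485 rad/s.
ζ = (R/2)·√(C/L) = (242/2)·√(3.43 µF/1.24 H) = 0.201.
ω_d = 485·√(1 − 0.201²) = 475 rad/s. t_p = π/ω_d = 0.00661 s.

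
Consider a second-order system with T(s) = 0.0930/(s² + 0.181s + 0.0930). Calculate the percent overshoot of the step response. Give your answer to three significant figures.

%OS ≈ 37.7%

Matching coefficients with s² + 2ζω_n s + ω_n² gives ω_n² = 0.0930 ⇒ ω_n = 0.305 rad/s, and ζ = 0.181/(2ω_n) = 0.297.
%OS = 100 e^{−πζ/√(1−ζ²)} with ζ = 0.297 gives 37.7%.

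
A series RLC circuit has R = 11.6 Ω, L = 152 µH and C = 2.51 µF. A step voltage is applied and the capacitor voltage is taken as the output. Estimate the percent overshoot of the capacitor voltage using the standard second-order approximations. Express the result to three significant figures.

For a series RLC circuit (capacitor voltage as output), ω_n = 1/√(LC) = 1/√(152 µH · 2.51 µF) = 51200 rad/s.
ζ = (R/2)·√(C/L) = (11.6/2)·√(2.51 µF/152 µH) = 0.745.
%OS = 100·exp(−πζ/√(1−ζ²)) = 2.98%.

%OS ≈ 2.98%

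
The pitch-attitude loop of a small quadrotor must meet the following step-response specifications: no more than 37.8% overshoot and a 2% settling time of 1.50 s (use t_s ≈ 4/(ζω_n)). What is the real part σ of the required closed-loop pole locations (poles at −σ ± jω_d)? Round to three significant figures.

The settling-time spec alone fixes σ = ζω_n = 4/t_s = 4/1.50 = 2.67.
(Overshoot then fixes ζ = 0.296 and hence ω_d = σ·√(1−ζ²)/ζ = 8.61 rad/s.)

σ ≈ 2.67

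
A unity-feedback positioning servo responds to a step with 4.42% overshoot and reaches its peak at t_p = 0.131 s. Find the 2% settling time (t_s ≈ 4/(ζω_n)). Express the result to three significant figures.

t_s ≈ 0.168 s

The overshoot fixes ζ = −ln(OS)/√(π²+ln²(OS)) = 0.705.
From t_p = π/ω_d, ω_d = π/0.131 = 24.0 rad/s, so ω_n = ω_d/√(1−ζ²) = 33.8 rad/s.
t_s ≈ 4/(ζω_n) = 4/(0.705·33.8) = 0.168 s.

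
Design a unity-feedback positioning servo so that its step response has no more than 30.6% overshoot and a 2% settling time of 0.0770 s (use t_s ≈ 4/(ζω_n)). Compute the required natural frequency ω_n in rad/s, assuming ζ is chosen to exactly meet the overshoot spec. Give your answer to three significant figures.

ω_n ≈ 147 rad/s

Inverting the overshoot relation: ζ = |ln 0.306|/√(π² + ln²0.306) = 0.353.
From t_s ≈ 4/(ζω_n): ω_n = 4/(ζ·t_s) = 4/(0.353·0.0770) = 147 rad/s.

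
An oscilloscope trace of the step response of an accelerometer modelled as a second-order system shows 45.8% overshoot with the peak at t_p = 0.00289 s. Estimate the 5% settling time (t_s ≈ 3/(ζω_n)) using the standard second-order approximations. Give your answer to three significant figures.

From the overshoot, ζ = −ln(OS)/√(π²+ln²(OS)) = 0.241.
From t_p = π/ω_d, ω_d = π/0.00289 = 1090 rad/s, so ω_n = ω_d/√(1−ζ²) = 1120 rad/s.
t_s ≈ 3/(ζω_n) = 3/(0.241·1120) = 0.0111 s.

t_s ≈ 0.0111 s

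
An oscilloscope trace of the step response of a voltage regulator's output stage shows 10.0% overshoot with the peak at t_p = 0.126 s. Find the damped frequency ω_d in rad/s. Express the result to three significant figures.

ω_d ≈ 24.9 rad/s

t_p = π/ω_d, so ω_d = π/0.126 = 24.9 rad/s.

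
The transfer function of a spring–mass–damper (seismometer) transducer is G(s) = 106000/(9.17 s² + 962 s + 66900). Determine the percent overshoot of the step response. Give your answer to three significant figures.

%OS ≈ 8.68%

Dividing through by 9.17: denominator becomes s² + 104.9 s + 7296.
So ω_n = √7296 = 85.4 rad/s and ζ = 104.9/(2·85.4) = 0.614.
Overshoot: exp(−π·0.614/√(1−0.614²)) = 0.0868, i.e. 8.68%.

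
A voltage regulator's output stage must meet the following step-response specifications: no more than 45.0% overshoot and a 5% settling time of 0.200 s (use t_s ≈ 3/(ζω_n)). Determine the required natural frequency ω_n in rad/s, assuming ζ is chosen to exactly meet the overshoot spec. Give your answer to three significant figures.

ω_n ≈ 60.9 rad/s

From %OS = 100·exp(−πζ/√(1−ζ²)), invert to get ζ = −ln(OS)/√(π² + ln²(OS)) with OS = 0.450.
−ln 0.450 = 0.7985, so ζ = 0.7985/√(π² + 0.6376) = 0.246.
From t_s ≈ 3/(ζω_n): ω_n = 3/(ζ·t_s) = 3/(0.246·0.200) = 60.9 rad/s.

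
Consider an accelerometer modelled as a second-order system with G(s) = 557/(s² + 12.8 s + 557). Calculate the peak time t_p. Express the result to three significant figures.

t_p ≈ 0.138 s

ω_n = √557 = 23.6 rad/s; ζ = 12.8/(2·23.6) = 0.271.
ω_d = 23.6·√(1 − 0.271²) = 22.7 rad/s. Then t_p = π/ω_d = 0.138 s.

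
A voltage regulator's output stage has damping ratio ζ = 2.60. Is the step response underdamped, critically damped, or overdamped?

overdamped

Since ζ = 2.60 > 1, the system is overdamped.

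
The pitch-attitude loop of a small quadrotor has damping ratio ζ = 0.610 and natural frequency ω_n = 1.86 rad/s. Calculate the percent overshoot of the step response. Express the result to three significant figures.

%OS ≈ 8.91%

For an underdamped second-order system, %OS = 100·exp(−πζ/√(1−ζ²)).
πζ/√(1−ζ²) = π·0.610/√(1−0.372) = 2.418, so %OS = 100·e^(−2.418) = 8.91%.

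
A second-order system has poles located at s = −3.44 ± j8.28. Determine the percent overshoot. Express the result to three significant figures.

%OS ≈ 27.1%

With σ = 3.44, ω_d = 8.28: ω_n = √(σ²+ω_d²) = 8.97 rad/s, ζ = σ/ω_n = 0.384.
%OS = 100 e^{−πζ/√(1−ζ²)} with ζ = 0.384 gives 27.1%.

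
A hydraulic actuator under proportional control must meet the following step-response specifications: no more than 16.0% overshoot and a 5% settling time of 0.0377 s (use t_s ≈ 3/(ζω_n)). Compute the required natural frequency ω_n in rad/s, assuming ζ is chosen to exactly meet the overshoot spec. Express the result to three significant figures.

ω_n ≈ 158 rad/s

Inverting the overshoot relation: ζ = |ln 0.160|/√(π² + ln²0.160) = 0.504.
From t_s ≈ 3/(ζω_n): ω_n = 3/(ζ·t_s) = 3/(0.504·0.0377) = 158 rad/s.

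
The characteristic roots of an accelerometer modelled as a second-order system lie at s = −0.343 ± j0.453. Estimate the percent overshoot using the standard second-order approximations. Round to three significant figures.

%OS ≈ 9.27%

|pole| = ω_n = √(0.343² + 0.453²) = 0.568 rad/s; ζ = cos θ = σ/ω_n = 0.604.
Overshoot: exp(−π·0.604/√(1−0.604²)) = 0.0927, i.e. 9.27%.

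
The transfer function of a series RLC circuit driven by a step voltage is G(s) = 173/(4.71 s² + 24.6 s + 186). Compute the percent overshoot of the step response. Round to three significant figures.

Dividing through by 4.71: denominator becomes s² + 5.223 s + 39.49.
So ω_n = √39.49 = 6.28 rad/s and ζ = 5.223/(2·6.28) = 0.416.
%OS = 100·exp(−πζ/√(1−ζ²)) = 23.8%.

%OS ≈ 23.8%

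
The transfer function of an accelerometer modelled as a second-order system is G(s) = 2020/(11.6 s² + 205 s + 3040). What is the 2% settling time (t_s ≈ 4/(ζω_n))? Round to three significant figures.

t_s ≈ 0.453 s

Dividing through by 11.6: denominator becomes s² + 17.67 s + 262.1.
So ω_n = √262.1 = 16.2 rad/s and ζ = 17.67/(2·16.2) = 0.546.
t_s ≈ 4/(ζω_n) = 0.453 s.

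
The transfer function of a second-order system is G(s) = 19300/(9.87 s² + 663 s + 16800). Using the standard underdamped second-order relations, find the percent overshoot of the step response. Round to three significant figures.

Dividing through by 9.87: denominator becomes s² + 67.17 s + 1702.
So ω_n = √1702 = 41.3 rad/s and ζ = 67.17/(2·41.3) = 0.814.
%OS = 100·exp(−πζ/√(1−ζ²)) = 1.22%.

%OS ≈ 1.22%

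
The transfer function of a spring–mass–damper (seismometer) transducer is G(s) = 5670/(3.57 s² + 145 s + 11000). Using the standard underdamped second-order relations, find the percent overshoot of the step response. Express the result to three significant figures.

%OS ≈ 29.1%

Dividing through by 3.57: denominator becomes s² + 40.62 s + 3081.
So ω_n = √3081 = 55.5 rad/s and ζ = 40.62/(2·55.5) = 0.366.
%OS = 100·exp(−πζ/√(1−ζ²)) = 29.1%.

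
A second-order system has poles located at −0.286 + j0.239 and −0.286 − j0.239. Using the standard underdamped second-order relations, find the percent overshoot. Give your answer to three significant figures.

The poles are at −σ ± jω_d with σ = 0.286 and ω_d = 0.239, so ω_n = √(σ²+ω_d²) = 0.373 rad/s and ζ = σ/ω_n = 0.767.
%OS = 100 e^{−πζ/√(1−ζ²)} with ζ = 0.767 gives 2.33%.

%OS ≈ 2.33%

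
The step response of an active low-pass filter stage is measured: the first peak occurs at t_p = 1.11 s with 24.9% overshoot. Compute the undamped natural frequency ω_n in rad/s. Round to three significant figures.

ω_n ≈ 3.10 rad/s

From the overshoot, ζ = −ln(OS)/√(π²+ln²(OS)) = 0.405.
From t_p = π/ω_d, ω_d = π/1.11 = 2.83 rad/s, so ω_n = ω_d/√(1−ζ²) = 3.10 rad/s.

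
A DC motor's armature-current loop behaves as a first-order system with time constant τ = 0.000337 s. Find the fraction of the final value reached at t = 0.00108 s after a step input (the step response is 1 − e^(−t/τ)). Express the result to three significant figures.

y/y_∞ ≈ 0.959

y(t)/y_∞ = 1 − e^(−t/τ) = 1 − e^(−0.00108/0.000337) = 1 − e^(−3.20) = 0.959.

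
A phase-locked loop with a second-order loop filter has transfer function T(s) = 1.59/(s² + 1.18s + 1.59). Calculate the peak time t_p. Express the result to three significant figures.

t_p ≈ 2.82 s

ω_n = √1.59 = 1.26 rad/s; ζ = 1.18/(2·1.26) = 0.468.
ω_d = ω_n√(1−ζ²) = 1.11 rad/s. Then t_p = π/ω_d = 2.82 s.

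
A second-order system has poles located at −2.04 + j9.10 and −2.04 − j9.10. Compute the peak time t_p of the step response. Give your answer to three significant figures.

t_p ≈ 0.345 s

t_p = π/ω_d with ω_d = 9.10 (the imaginary part), so t_p = 0.345 s.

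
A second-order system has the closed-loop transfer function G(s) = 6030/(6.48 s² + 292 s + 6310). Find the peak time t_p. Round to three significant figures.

t_p ≈ 0.146 s

Dividing through by 6.48: denominator becomes s² + 45.06 s + 973.8.
So ω_n = √973.8 = 31.2 rad/s and ζ = 45.06/(2·31.2) = 0.722.
ω_d = 31.2·√(1 − 0.722²) = 21.6 rad/s. t_p = π/ω_d = 0.146 s.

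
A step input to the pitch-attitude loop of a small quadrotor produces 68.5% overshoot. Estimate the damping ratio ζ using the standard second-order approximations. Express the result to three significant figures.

ζ ≈ 0.120

Inverting the overshoot relation: ζ = |ln 0.685|/√(π² + ln²0.685) = 0.120.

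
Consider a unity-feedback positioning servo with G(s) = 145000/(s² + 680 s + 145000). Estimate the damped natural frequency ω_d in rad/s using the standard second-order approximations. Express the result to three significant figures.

Matching coefficients with s² + 2ζω_n s + ω_n² gives ω_n² = 145000 ⇒ ω_n = 381 rad/s, and ζ = 680/(2ω_n) = 0.893.
ω_d = ω_n√(1−ζ²) = 171 rad/s.

ω_d ≈ 171 rad/s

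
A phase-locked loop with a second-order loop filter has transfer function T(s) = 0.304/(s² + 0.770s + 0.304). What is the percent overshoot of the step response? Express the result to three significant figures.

%OS ≈ 4.67%

Matching coefficients with s² + 2ζω_n s + ω_n² gives ω_n² = 0.304 ⇒ ω_n = 0.551 rad/s, and ζ = 0.770/(2ω_n) = 0.698.
%OS = 100·exp(−πζ/√(1−ζ²)) = 4.67%.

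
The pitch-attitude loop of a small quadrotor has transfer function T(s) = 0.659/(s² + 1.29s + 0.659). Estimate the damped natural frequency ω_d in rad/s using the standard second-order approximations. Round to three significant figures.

Comparing the denominator to s² + 2ζω_n s + ω_n²: ω_n = √0.659 = 0.812 rad/s, and 2ζω_n = 1.29 so ζ = 1.29/(2·0.812) = 0.795.
ω_d = 0.812·√(1 − 0.795²) = 0.493 rad/s.

ω_d ≈ 0.493 rad/s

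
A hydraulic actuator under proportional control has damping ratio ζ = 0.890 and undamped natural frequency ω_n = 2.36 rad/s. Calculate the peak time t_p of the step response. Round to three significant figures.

The damped frequency is ω_d = ω_n√(1−ζ²) = 2.36·√(1−0.792) = 1.08 rad/s.
Peak time t_p = π/ω_d = π/1.08 = 2.92 s.

t_p ≈ 2.92 s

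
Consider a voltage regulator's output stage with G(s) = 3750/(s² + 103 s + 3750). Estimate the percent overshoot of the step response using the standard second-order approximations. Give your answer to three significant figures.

Comparing the denominator to s² + 2ζω_n s + ω_n²: ω_n = √3750 = 61.2 rad/s, and 2ζω_n = 103 so ζ = 103/(2·61.2) = 0.841.
%OS = 100 e^{−πζ/√(1−ζ²)} with ζ = 0.841 gives 0.757%.

%OS ≈ 0.757%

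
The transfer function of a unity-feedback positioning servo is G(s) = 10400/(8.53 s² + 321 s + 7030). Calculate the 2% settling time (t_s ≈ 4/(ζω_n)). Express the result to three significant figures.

t_s ≈ 0.213 s

Dividing through by 8.53: denominator becomes s² + 37.63 s + 824.2.
So ω_n = √824.2 = 28.7 rad/s and ζ = 37.63/(2·28.7) = 0.655.
t_s ≈ 4/(ζω_n) = 0.213 s.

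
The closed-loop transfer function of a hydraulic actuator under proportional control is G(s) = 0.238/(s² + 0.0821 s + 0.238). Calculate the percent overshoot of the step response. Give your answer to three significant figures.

%OS ≈ 76.7%

ω_n = √0.238 = 0.488 rad/s; ζ = 0.0821/(2·0.488) = 0.0841.
%OS = 100·exp(−πζ/√(1−ζ²)) = 76.7%.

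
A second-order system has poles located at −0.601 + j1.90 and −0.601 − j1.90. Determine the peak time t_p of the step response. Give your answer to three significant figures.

t_p = π/ω_d with ω_d = 1.90 (the imaginary part), so t_p = 1.65 s.

t_p ≈ 1.65 s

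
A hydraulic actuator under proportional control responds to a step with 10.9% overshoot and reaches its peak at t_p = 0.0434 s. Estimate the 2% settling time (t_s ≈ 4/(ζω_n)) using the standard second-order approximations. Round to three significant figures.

From the overshoot, ζ = −ln(OS)/√(π²+ln²(OS)) = 0.576.
t_p = π/ω_d ⇒ ω_d = 72.4 rad/s; then ω_n = ω_d/√(1−ζ²) = 88.6 rad/s.
t_s ≈ 4/(ζω_n) = 4/(0.576·88.6) = 0.0783 s.

t_s ≈ 0.0783 s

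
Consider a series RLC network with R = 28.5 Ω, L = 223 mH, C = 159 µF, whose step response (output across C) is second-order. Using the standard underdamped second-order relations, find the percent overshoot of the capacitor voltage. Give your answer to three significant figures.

%OS ≈ 27.5%

For a series RLC circuit (capacitor voltage as output), ω_n = 1/√(LC) = 1/√(223 mH · 159 µF) = 168 rad/s.
ζ = (R/2)·√(C/L) = (28.5/2)·√(159 µF/223 mH) = 0.381.
Overshoot: exp(−π·0.381/√(1−0.381²)) = 0.275, i.e. 27.5%.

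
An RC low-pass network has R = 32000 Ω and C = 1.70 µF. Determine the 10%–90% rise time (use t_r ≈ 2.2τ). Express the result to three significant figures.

τ = RC = 32000 × 1.70 µF = 0.0544 s.
t_r ≈ 2.2τ = 0.120 s.

t_r ≈ 0.120 s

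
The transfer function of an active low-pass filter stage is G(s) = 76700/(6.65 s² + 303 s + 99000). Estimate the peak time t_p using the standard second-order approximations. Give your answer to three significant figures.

Dividing through by 6.65: denominator becomes s² + 45.56 s + 14890.
So ω_n = √14890 = 122 rad/s and ζ = 45.56/(2·122) = 0.187.
ω_d = 122·√(1 − 0.187²) = 120 rad/s. t_p = π/ω_d = 0.0262 s.

t_p ≈ 0.0262 s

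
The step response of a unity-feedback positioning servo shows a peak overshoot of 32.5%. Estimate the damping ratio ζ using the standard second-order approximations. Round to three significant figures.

From %OS = 100·exp(−πζ/√(1−ζ²)), invert to get ζ = −ln(OS)/√(π² + ln²(OS)) with OS = 0.325.
−ln 0.325 = 1.124, so ζ = 1.124/√(π² + 1.263) = 0.337.

ζ ≈ 0.337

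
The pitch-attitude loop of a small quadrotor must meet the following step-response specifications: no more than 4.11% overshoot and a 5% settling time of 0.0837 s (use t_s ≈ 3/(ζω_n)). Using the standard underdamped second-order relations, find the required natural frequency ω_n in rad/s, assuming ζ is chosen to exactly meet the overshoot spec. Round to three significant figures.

ω_n ≈ 50.3 rad/s

From %OS = 100·exp(−πζ/√(1−ζ²)), invert to get ζ = −ln(OS)/√(π² + ln²(OS)) with OS = 0.0411.
−ln 0.0411 = 3.192, so ζ = 3.192/√(π² + 10.19) = 0.713.
Then ω_n = 3/(ζ t_s) = 3/(0.713 × 0.0837) = 50.3 rad/s.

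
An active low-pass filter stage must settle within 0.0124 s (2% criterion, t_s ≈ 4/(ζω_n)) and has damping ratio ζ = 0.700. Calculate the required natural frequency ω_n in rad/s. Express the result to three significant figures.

ω_n ≈ 461 rad/s

Rearranging t_s ≈ 4/(ζω_n) gives ω_n = 4/(ζ·t_s) = 4/(0.700 × 0.0124) = 461 rad/s.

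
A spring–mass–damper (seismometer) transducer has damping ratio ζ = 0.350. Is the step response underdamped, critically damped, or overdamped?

Since ζ = 0.350 < 1, the system is underdamped.

underdamped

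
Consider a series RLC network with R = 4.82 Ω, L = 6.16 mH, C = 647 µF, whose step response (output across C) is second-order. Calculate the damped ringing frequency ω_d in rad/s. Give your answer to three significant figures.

For a series RLC circuit (capacitor voltage as output), ω_n = 1/√(LC) = 1/√(6.16 mH · 647 µF) = 501 rad/s.
ζ = (R/2)·√(C/L) = (4.82/2)·√(647 µF/6.16 mH) = 0.781.
ω_d = ω_n√(1−ζ²) = 313 rad/s.

ω_d ≈ 313 rad/s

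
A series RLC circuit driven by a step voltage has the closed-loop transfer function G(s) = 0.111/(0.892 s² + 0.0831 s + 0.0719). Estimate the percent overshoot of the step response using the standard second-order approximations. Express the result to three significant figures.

%OS ≈ 59.3%

Dividing through by 0.892: denominator becomes s² + 0.09316 s + 0.08061.
So ω_n = √0.08061 = 0.284 rad/s and ζ = 0.09316/(2·0.284) = 0.164.
%OS = 100·exp(−πζ/√(1−ζ²)) = 59.3%.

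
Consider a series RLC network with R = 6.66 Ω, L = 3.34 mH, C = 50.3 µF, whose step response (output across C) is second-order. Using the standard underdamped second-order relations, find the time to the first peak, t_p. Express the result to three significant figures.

For a series RLC circuit (capacitor voltage as output), ω_n = 1/√(LC) = 1/√(3.34 mH · 50.3 µF) = 2440 rad/s.
ζ = (R/2)·√(C/L) = (6.66/2)·√(50.3 µF/3.34 mH) = 0.409.
ω_d = ω_n√(1−ζ²) = 2230 rad/s. t_p = π/ω_d = 0.00141 s.

t_p ≈ 0.00141 s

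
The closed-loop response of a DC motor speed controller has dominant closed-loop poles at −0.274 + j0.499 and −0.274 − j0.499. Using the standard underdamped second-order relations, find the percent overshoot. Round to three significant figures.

%OS ≈ 17.8%

With σ = 0.274, ω_d = 0.499: ω_n = √(σ²+ω_d²) = 0.569 rad/s, ζ = σ/ω_n = 0.481.
%OS = 100·exp(−πζ/√(1−ζ²)) = 17.8%.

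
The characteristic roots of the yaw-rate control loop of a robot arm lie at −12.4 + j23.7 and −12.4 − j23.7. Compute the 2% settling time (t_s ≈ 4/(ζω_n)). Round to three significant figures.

For poles at −σ ± jω_d, ζω_n = σ = 12.4, so t_s ≈ 4/σ = 0.323 s.

t_s ≈ 0.323 s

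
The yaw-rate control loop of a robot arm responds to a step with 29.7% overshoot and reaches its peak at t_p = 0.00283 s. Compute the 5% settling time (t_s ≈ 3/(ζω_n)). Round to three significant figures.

t_s ≈ 0.00699 s

ζ from %OS: ζ = |ln 0.297|/√(π²+ln²0.297) = 0.360.
t_p = π/ω_d ⇒ ω_d = 1110 rad/s; then ω_n = ω_d/√(1−ζ²) = 1190 rad/s.
t_s ≈ 3/(ζω_n) = 3/(0.360·1190) = 0.00699 s.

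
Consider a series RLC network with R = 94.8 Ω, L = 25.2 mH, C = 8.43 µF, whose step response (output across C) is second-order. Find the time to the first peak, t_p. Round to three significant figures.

t_p ≈ 0.00291 s

For a series RLC circuit (capacitor voltage as output), ω_n = 1/√(LC) = 1/√(25.2 mH · 8.43 µF) = 2170 rad/s.
ζ = (R/2)·√(C/L) = (94.8/2)·√(8.43 µF/25.2 mH) = 0.867.
ω_d = ω_n√(1−ζ²) = 1080 rad/s. t_p = π/ω_d = 0.00291 s.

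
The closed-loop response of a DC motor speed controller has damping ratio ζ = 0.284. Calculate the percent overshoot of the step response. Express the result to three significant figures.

%OS ≈ 39.4%

For an underdamped second-order system, %OS = 100·exp(−πζ/√(1−ζ²)).
πζ/√(1−ζ²) = π·0.284/√(1−0.0807) = 0.9305, so %OS = 100·e^(−0.9305) = 39.4%.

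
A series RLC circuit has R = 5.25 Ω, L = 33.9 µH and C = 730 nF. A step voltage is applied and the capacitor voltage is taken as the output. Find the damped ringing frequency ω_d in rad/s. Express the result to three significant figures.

For a series RLC circuit (capacitor voltage as output), ω_n = 1/√(LC) = 1/√(33.9 µH · 730 nF) = 201000 rad/s.
ζ = (R/2)·√(C/L) = (5.25/2)·√(730 nF/33.9 µH) = 0.385.
ω_d = 201000·√(1 − 0.385²) = 186000 rad/s.

ω_d ≈ 186000 rad/s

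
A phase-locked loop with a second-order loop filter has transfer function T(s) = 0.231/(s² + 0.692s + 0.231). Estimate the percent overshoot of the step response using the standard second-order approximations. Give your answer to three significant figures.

%OS ≈ 3.84%

Comparing the denominator to s² + 2ζω_n s + ω_n²: ω_n = √0.231 = 0.481 rad/s, and 2ζω_n = 0.692 so ζ = 0.692/(2·0.481) = 0.720.
Overshoot: exp(−π·0.720/√(1−0.720²)) = 0.0384, i.e. 3.84%.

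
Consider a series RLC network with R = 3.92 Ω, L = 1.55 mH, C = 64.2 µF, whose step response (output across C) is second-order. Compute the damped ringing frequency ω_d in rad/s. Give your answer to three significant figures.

ω_d ≈ 2910 rad/s

For a series RLC circuit (capacitor voltage as output), ω_n = 1/√(LC) = 1/√(1.55 mH · 64.2 µF) = 3170 rad/s.
ζ = (R/2)·√(C/L) = (3.92/2)·√(64.2 µF/1.55 mH) = 0.399.
The damped frequency ω_d = ω_n√(1−ζ²) = 2910 rad/s.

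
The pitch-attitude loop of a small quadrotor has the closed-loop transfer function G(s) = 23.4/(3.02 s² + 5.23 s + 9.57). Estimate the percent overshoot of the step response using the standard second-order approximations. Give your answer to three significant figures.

%OS ≈ 17.4%

Dividing through by 3.02: denominator becomes s² + 1.732 s + 3.169.
So ω_n = √3.169 = 1.78 rad/s and ζ = 1.732/(2·1.78) = 0.486.
%OS = 100 e^{−πζ/√(1−ζ²)} with ζ = 0.486 gives 17.4%.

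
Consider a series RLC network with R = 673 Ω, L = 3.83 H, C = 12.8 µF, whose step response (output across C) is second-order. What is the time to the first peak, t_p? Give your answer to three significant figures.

For a series RLC circuit (capacitor voltage as output), ω_n = 1/√(LC) = 1/√(3.83 H · 12.8 µF) = 143 rad/s.
ζ = (R/2)·√(C/L) = (673/2)·√(12.8 µF/3.83 H) = 0.615.
The damped frequency ω_d = ω_n√(1−ζ²) = 113 rad/s. t_p = π/ω_d = 0.0279 s.

t_p ≈ 0.0279 s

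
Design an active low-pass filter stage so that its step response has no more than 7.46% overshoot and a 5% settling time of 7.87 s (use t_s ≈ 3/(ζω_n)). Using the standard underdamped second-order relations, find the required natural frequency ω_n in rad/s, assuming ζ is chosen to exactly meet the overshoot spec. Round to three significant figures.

Inverting the overshoot relation: ζ = |ln 0.0746|/√(π² + ln²0.0746) = 0.637.
Then ω_n = 3/(ζ t_s) = 3/(0.637 × 7.87) = 0.598 rad/s.

ω_n ≈ 0.598 rad/s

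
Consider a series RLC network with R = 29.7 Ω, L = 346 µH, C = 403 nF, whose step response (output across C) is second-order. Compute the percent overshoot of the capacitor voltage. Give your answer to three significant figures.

%OS ≈ 15.8%

For a series RLC circuit (capacitor voltage as output), ω_n = 1/√(LC) = 1/√(346 µH · 403 nF) = 84700 rad/s.
ζ = (R/2)·√(C/L) = (29.7/2)·√(403 nF/346 µH) = 0.507.
%OS = 100·exp(−πζ/√(1−ζ²)) = 15.8%.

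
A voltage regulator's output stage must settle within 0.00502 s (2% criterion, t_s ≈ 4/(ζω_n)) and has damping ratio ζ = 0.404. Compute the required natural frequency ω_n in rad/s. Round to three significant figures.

ω_n ≈ 1970 rad/s

Rearranging t_s ≈ 4/(ζω_n) gives ω_n = 4/(ζ·t_s) = 4/(0.404 × 0.00502) = 1970 rad/s.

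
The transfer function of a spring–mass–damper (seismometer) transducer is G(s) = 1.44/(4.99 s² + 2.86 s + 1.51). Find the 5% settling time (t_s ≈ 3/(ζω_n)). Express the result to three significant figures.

t_s ≈ 10.5 s

Dividing through by 4.99: denominator becomes s² + 0.5731 s + 0.3026.
So ω_n = √0.3026 = 0.550 rad/s and ζ = 0.5731/(2·0.550) = 0.521.
t_s ≈ 3/(ζω_n) = 10.5 s.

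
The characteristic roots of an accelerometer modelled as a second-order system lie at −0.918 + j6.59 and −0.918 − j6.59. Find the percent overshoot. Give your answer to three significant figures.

|pole| = ω_n = √(0.918² + 6.59²) = 6.65 rad/s; ζ = cos θ = σ/ω_n = 0.138.
%OS = 100 e^{−πζ/√(1−ζ²)} with ζ = 0.138 gives 64.6%.

%OS ≈ 64.6%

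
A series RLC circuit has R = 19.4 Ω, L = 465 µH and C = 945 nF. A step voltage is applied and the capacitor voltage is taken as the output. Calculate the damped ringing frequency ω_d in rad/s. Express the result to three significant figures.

ω_d ≈ 42900 rad/s

For a series RLC circuit (capacitor voltage as output), ω_n = 1/√(LC) = 1/√(465 µH · 945 nF) = 47700 rad/s.
ζ = (R/2)·√(C/L) = (19.4/2)·√(945 nF/465 µH) = 0.437.
The damped frequency ω_d = ω_n√(1−ζ²) = 42900 rad/s.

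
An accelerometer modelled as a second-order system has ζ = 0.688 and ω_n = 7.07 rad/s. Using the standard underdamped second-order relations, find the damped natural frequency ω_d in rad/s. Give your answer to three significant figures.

ω_d = ω_n√(1−ζ²) = 7.07·√0.527 = 5.13 rad/s.

ω_d ≈ 5.13 rad/s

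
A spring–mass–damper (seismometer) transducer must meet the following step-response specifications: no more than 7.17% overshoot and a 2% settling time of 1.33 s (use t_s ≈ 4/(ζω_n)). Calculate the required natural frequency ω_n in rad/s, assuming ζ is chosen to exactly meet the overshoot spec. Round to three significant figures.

ω_n ≈ 4.68 rad/s

ζ = −ln(OS)/√(π² + (ln OS)²). With OS = 0.0717, ln OS = −2.635 and ζ = 2.635/4.101 = 0.643.
From t_s ≈ 4/(ζω_n): ω_n = 4/(ζ·t_s) = 4/(0.643·1.33) = 4.68 rad/s.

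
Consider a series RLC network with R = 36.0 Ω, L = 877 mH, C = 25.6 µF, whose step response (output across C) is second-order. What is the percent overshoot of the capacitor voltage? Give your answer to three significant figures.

%OS ≈ 73.6%

For a series RLC circuit (capacitor voltage as output), ω_n = 1/√(LC) = 1/√(877 mH · 25.6 µF) = 211 rad/s.
ζ = (R/2)·√(C/L) = (36.0/2)·√(25.6 µF/877 mH) = 0.0973.
%OS = 100·exp(−πζ/√(1−ζ²)) = 73.6%.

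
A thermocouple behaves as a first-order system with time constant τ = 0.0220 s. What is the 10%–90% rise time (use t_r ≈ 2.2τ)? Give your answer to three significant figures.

t_r ≈ 0.0484 s

t_r ≈ 2.2τ = 0.0484 s.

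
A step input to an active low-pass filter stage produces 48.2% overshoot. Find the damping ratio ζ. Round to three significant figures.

Inverting the overshoot relation: ζ = |ln 0.482|/√(π² + ln²0.482) = 0.226.

ζ ≈ 0.226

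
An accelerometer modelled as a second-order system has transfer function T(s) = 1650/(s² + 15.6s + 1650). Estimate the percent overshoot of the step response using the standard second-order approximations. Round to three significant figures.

Comparing the denominator to s² + 2ζω_n s + ω_n²: ω_n = √1650 = 40.6 rad/s, and 2ζω_n = 15.6 so ζ = 15.6/(2·40.6) = 0.192.
%OS = 100·exp(−πζ/√(1−ζ²)) = 54.1%.

%OS ≈ 54.1%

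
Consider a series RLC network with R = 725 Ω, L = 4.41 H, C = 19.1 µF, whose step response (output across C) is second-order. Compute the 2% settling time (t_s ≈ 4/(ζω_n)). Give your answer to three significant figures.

For a series RLC circuit (capacitor voltage as output), ω_n = 1/√(LC) = 1/√(4.41 H · 19.1 µF) = 109 rad/s.
ζ = (R/2)·√(C/L) = (725/2)·√(19.1 µF/4.41 H) = 0.754.
t_s ≈ 4/(ζω_n) = 0.0487 s.

t_s ≈ 0.0487 s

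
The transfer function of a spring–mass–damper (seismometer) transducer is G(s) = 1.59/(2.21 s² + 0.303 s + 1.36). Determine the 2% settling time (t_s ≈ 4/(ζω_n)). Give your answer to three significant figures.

Dividing through by 2.21: denominator becomes s² + 0.1371 s + 0.6154.
So ω_n = √0.6154 = 0.784 rad/s and ζ = 0.1371/(2·0.784) = 0.0874.
t_s ≈ 4/(ζω_n) = 58.3 s.

t_s ≈ 58.3 s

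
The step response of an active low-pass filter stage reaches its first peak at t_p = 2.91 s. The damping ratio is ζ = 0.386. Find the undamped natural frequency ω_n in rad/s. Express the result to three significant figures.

ω_n ≈ 1.17 rad/s

Peak time t_p = π/ω_d, so ω_d = π/t_p = π/2.91 = 1.08 rad/s.
ω_n = ω_d/√(1−ζ²) = 1.08/√0.851 = 1.17 rad/s.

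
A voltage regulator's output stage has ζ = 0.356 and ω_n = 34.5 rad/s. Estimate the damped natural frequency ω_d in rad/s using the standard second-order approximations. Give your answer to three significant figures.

ω_d = ω_n√(1−ζ²) = 34.5·√0.873 = 32.2 rad/s.

ω_d ≈ 32.2 rad/s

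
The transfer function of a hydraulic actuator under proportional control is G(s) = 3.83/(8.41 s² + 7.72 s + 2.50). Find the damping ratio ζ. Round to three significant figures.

Dividing through by 8.41: denominator becomes s² + 0.9180 s + 0.2973.
So ω_n = √0.2973 = 0.545 rad/s and ζ = 0.9180/(2·0.545) = 0.842.

ζ ≈ 0.842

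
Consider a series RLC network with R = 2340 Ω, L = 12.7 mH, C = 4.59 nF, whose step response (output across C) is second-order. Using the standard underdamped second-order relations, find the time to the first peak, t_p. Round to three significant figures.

For a series RLC circuit (capacitor voltage as output), ω_n = 1/√(LC) = 1/√(12.7 mH · 4.59 nF) = 131000 rad/s.
ζ = (R/2)·√(C/L) = (2340/2)·√(4.59 nF/12.7 mH) = 0.703.
ω_d = ω_n√(1−ζ²) = 93100 rad/s. t_p = π/ω_d = 0.0000337 s.

t_p ≈ 0.0000337 s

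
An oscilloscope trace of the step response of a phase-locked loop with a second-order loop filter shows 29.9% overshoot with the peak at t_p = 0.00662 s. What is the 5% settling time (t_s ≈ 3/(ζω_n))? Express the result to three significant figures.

t_s ≈ 0.0164 s

ζ from %OS: ζ = |ln 0.299|/√(π²+ln²0.299) = 0.359.
t_p = π/ω_d ⇒ ω_d = 475 rad/s; then ω_n = ω_d/√(1−ζ²) = 508 rad/s.
t_s ≈ 3/(ζω_n) = 3/(0.359·508) = 0.0164 s.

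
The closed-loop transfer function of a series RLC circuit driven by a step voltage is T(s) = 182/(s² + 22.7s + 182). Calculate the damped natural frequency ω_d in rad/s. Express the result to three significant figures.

Matching coefficients with s² + 2ζω_n s + ω_n² gives ω_n² = 182 ⇒ ω_n = 13.5 rad/s, and ζ = 22.7/(2ω_n) = 0.841.
The damped frequency ω_d = ω_n√(1−ζ²) = 7.29 rad/s.

ω_d ≈ 7.29 rad/s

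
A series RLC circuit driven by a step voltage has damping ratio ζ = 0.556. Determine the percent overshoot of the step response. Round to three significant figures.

For an underdamped second-order system, %OS = 100·exp(−πζ/√(1−ζ²)).
πζ/√(1−ζ²) = π·0.556/√(1−0.309) = 2.101, so %OS = 100·e^(−2.101) = 12.2%.

%OS ≈ 12.2%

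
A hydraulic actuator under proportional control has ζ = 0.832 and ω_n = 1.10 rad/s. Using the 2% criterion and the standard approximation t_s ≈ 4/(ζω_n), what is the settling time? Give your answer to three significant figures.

t_s ≈ 4.37 s

t_s ≈ 4/(ζω_n) = 4/(0.832 × 1.10) = 4.37 s.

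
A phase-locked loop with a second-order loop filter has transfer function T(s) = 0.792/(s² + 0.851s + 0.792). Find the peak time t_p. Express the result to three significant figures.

t_p ≈ 4.02 s

Matching coefficients with s² + 2ζω_n s + ω_n² gives ω_n² = 0.792 ⇒ ω_n = 0.890 rad/s, and ζ = 0.851/(2ω_n) = 0.478.
The damped frequency ω_d = ω_n√(1−ζ²) = 0.782 rad/s. Then t_p = π/ω_d = 4.02 s.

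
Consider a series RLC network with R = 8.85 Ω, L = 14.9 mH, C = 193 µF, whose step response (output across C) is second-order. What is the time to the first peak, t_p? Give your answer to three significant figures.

t_p ≈ 0.00617 s

For a series RLC circuit (capacitor voltage as output), ω_n = 1/√(LC) = 1/√(14.9 mH · 193 µF) = 590 rad/s.
ζ = (R/2)·√(C/L) = (8.85/2)·√(193 µF/14.9 mH) = 0.504.
ω_d = ω_n√(1−ζ²) = 509 rad/s. t_p = π/ω_d = 0.00617 s.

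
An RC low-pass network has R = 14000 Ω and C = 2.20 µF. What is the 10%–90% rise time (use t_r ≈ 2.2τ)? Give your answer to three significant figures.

τ = RC = 14000 × 2.20 µF = 0.0308 s.
t_r ≈ 2.2τ = 0.0678 s.

t_r ≈ 0.0678 s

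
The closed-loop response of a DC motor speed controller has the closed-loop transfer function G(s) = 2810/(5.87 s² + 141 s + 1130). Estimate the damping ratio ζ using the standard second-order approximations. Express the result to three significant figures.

Dividing through by 5.87: denominator becomes s² + 24.02 s + 192.5.
So ω_n = √192.5 = 13.9 rad/s and ζ = 24.02/(2·13.9) = 0.866.

ζ ≈ 0.866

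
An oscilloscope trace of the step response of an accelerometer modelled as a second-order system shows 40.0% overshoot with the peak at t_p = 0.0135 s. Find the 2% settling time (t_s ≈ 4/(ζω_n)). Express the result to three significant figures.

ζ from %OS: ζ = |ln 0.400|/√(π²+ln²0.400) = 0.280.
From t_p = π/ω_d, ω_d = π/0.0135 = 233 rad/s, so ω_n = ω_d/√(1−ζ²) = 242 rad/s.
t_s ≈ 4/(ζω_n) = 4/(0.280·242) = 0.0589 s.

t_s ≈ 0.0589 s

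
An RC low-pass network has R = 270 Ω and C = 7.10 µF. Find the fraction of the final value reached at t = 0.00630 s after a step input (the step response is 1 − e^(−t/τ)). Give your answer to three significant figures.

τ = RC = 270 × 7.10 µF = 0.00192 s.
y(t)/y_∞ = 1 − e^(−t/τ) = 1 − e^(−0.00630/0.00192) = 1 − e^(−3.29) = 0.963.

y/y_∞ ≈ 0.963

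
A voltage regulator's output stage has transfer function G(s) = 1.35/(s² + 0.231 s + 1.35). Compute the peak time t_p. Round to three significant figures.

t_p ≈ 2.72 s

Matching coefficients with s² + 2ζω_n s + ω_n² gives ω_n² = 1.35 ⇒ ω_n = 1.16 rad/s, and ζ = 0.231/(2ω_n) = 0.0994.
The damped frequency ω_d = ω_n√(1−ζ²) = 1.16 rad/s. Then t_p = π/ω_d = 2.72 s.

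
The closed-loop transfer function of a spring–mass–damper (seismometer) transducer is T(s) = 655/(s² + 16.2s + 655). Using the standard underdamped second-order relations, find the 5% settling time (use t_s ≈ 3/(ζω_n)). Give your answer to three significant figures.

t_s ≈ 0.370 s

Matching coefficients with s² + 2ζω_n s + ω_n² gives ω_n² = 655 ⇒ ω_n = 25.6 rad/s, and ζ = 16.2/(2ω_n) = 0.316.
t_s ≈ 3/(ζω_n) = 3/(0.316·25.6) = 0.370 s.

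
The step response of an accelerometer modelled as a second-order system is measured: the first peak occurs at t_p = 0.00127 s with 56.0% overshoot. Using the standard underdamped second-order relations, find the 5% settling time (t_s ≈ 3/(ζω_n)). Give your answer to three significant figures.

t_s ≈ 0.00657 s

The overshoot fixes ζ = −ln(OS)/√(π²+ln²(OS)) = 0.181.
t_p = π/ω_d ⇒ ω_d = 2470 rad/s; then ω_n = ω_d/√(1−ζ²) = 2520 rad/s.
t_s ≈ 3/(ζω_n) = 3/(0.181·2520) = 0.00657 s.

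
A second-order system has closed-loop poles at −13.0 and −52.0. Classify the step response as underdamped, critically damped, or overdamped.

overdamped

Since the poles are distinct, negative and real, the response is overdamped.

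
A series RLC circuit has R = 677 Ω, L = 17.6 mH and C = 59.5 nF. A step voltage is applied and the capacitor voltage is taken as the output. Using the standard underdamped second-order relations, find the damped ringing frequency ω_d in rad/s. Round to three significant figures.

For a series RLC circuit (capacitor voltage as output), ω_n = 1/√(LC) = 1/√(17.6 mH · 59.5 nF) = 30900 rad/s.
ζ = (R/2)·√(C/L) = (677/2)·√(59.5 nF/17.6 mH) = 0.622.
ω_d = 30900·√(1 − 0.622²) = 24200 rad/s.

ω_d ≈ 24200 rad/s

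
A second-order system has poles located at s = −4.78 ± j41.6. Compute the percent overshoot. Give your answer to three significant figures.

The poles are at −σ ± jω_d with σ = 4.78 and ω_d = 41.6, so ω_n = √(σ²+ω_d²) = 41.9 rad/s and ζ = σ/ω_n = 0.114.
%OS = 100 e^{−πζ/√(1−ζ²)} with ζ = 0.114 gives 69.7%.

%OS ≈ 69.7%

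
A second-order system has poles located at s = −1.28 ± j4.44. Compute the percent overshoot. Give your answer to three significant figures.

%OS ≈ 40.4%

The poles are at −σ ± jω_d with σ = 1.28 and ω_d = 4.44, so ω_n = √(σ²+ω_d²) = 4.62 rad/s and ζ = σ/ω_n = 0.277.
Overshoot: exp(−π·0.277/√(1−0.277²)) = 0.404, i.e. 40.4%.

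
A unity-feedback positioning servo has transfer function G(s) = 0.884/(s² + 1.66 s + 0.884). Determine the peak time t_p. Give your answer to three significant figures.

t_p ≈ 7.11 s

ω_n = √0.884 = 0.940 rad/s; ζ = 1.66/(2·0.940) = 0.883.
The damped frequency ω_d = ω_n√(1−ζ²) = 0.442 rad/s. Then t_p = π/ω_d = 7.11 s.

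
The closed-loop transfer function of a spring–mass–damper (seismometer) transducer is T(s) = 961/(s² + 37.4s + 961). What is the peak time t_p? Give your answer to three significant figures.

Matching coefficients with s² + 2ζω_n s + ω_n² gives ω_n² = 961 ⇒ ω_n = 31.0 rad/s, and ζ = 37.4/(2ω_n) = 0.603.
The damped frequency ω_d = ω_n√(1−ζ²) = 24.7 rad/s. Then t_p = π/ω_d = 0.127 s.

t_p ≈ 0.127 s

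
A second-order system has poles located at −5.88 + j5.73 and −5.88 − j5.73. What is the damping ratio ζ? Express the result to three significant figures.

The poles are at −σ ± jω_d with σ = 5.88 and ω_d = 5.73, so ω_n = √(σ²+ω_d²) = 8.21 rad/s and ζ = σ/ω_n = 0.716.

ζ ≈ 0.716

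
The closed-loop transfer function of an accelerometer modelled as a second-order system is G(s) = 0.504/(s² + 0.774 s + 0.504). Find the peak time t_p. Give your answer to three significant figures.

Comparing the denominator to s² + 2ζω_n s + ω_n²: ω_n = √0.504 = 0.710 rad/s, and 2ζω_n = 0.774 so ζ = 0.774/(2·0.710) = 0.545.
The damped frequency ω_d = ω_n√(1−ζ²) = 0.595 rad/s. Then t_p = π/ω_d = 5.28 s.

t_p ≈ 5.28 s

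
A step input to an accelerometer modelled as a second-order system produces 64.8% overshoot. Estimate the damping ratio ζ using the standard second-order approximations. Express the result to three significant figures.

From %OS = 100·exp(−πζ/√(1−ζ²)), invert to get ζ = −ln(OS)/√(π² + ln²(OS)) with OS = 0.648.
−ln 0.648 = 0.4339, so ζ = 0.4339/√(π² + 0.1882) = 0.137.

ζ ≈ 0.137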